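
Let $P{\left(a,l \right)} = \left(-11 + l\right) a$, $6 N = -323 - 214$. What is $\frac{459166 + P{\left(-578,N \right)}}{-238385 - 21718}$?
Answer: $- \frac{517255}{260103} \approx -1.9887$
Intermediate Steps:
$N = - \frac{179}{2}$ ($N = \frac{-323 - 214}{6} = \frac{1}{6} \left(-537\right) = - \frac{179}{2} \approx -89.5$)
$P{\left(a,l \right)} = a \left(-11 + l\right)$
$\frac{459166 + P{\left(-578,N \right)}}{-238385 - 21718} = \frac{459166 - 578 \left(-11 - \frac{179}{2}\right)}{-238385 - 21718} = \frac{459166 - -58089}{-260103} = \left(459166 + 58089\right) \left(- \frac{1}{260103}\right) = 517255 \left(- \frac{1}{260103}\right) = - \frac{517255}{260103}$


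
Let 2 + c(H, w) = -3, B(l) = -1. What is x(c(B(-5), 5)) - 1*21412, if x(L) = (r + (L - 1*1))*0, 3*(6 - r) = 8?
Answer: -21412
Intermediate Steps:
r = 10/3 (r = 6 - ⅓*8 = 6 - 8/3 = 10/3 ≈ 3.3333)
c(H, w) = -5 (c(H, w) = -2 - 3 = -5)
x(L) = 0 (x(L) = (10/3 + (L - 1*1))*0 = (10/3 + (L - 1))*0 = (10/3 + (-1 + L))*0 = (7/3 + L)*0 = 0)
x(c(B(-5), 5)) - 1*21412 = 0 - 1*21412 = 0 - 21412 = -21412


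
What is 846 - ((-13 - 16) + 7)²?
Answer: 362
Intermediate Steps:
846 - ((-13 - 16) + 7)² = 846 - (-29 + 7)² = 846 - 1*(-22)² = 846 - 1*484 = 846 - 484 = 362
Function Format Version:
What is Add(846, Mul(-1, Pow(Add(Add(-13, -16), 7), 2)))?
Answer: 362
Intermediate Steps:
Add(846, Mul(-1, Pow(Add(Add(-13, -16), 7), 2))) = Add(846, Mul(-1, Pow(Add(-29, 7), 2))) = Add(846, Mul(-1, Pow(-22, 2))) = Add(846, Mul(-1, 484)) = Add(846, -484) = 362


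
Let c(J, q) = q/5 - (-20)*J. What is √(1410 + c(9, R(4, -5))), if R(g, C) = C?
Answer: √1589 ≈ 39.862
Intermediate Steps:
c(J, q) = 20*J + q/5 (c(J, q) = q*(⅕) + 20*J = q/5 + 20*J = 20*J + q/5)
√(1410 + c(9, R(4, -5))) = √(1410 + (20*9 + (⅕)*(-5))) = √(1410 + (180 - 1)) = √(1410 + 179) = √1589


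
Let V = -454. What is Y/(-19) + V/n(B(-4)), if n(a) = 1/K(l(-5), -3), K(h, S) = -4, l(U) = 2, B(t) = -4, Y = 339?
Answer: 34165/19 ≈ 1798.2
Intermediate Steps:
n(a) = -1/4 (n(a) = 1/(-4) = -1/4)
Y/(-19) + V/n(B(-4)) = 339/(-19) - 454/(-1/4) = 339*(-1/19) - 454*(-4) = -339/19 + 1816 = 34165/19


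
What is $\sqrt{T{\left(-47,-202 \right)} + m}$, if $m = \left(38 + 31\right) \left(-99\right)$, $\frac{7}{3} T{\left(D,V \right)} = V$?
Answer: $\frac{i \sqrt{338961}}{7} \approx 83.172 i$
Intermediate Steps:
$T{\left(D,V \right)} = \frac{3 V}{7}$
$m = -6831$ ($m = 69 \left(-99\right) = -6831$)
$\sqrt{T{\left(-47,-202 \right)} + m} = \sqrt{\frac{3}{7} \left(-202\right) - 6831} = \sqrt{- \frac{606}{7} - 6831} = \sqrt{- \frac{48423}{7}} = \frac{i \sqrt{338961}}{7}$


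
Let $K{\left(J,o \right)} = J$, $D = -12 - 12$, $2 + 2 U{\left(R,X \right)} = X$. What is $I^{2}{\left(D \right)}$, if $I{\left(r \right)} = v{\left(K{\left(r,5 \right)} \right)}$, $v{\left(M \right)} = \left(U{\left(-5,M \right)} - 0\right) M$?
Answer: $97344$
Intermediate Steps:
$U{\left(R,X \right)} = -1 + \frac{X}{2}$
$D = -24$
$v{\left(M \right)} = M \left(-1 + \frac{M}{2}\right)$ ($v{\left(M \right)} = \left(\left(-1 + \frac{M}{2}\right) - 0\right) M = \left(\left(-1 + \frac{M}{2}\right) + 0\right) M = \left(-1 + \frac{M}{2}\right) M = M \left(-1 + \frac{M}{2}\right)$)
$I{\left(r \right)} = \frac{r \left(-2 + r\right)}{2}$
$I^{2}{\left(D \right)} = \left(\frac{1}{2} \left(-24\right) \left(-2 - 24\right)\right)^{2} = \left(\frac{1}{2} \left(-24\right) \left(-26\right)\right)^{2} = 312^{2} = 97344$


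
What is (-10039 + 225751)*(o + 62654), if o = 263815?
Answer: 70423280928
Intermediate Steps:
(-10039 + 225751)*(o + 62654) = (-10039 + 225751)*(263815 + 62654) = 215712*326469 = 70423280928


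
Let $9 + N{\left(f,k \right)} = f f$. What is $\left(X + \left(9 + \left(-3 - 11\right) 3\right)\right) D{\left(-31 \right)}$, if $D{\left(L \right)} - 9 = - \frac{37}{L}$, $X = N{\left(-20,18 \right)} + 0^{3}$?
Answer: $\frac{113128}{31} \approx 3649.3$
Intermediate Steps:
$N{\left(f,k \right)} = -9 + f^{2}$ ($N{\left(f,k \right)} = -9 + f f = -9 + f^{2}$)
$X = 391$ ($X = \left(-9 + \left(-20\right)^{2}\right) + 0^{3} = \left(-9 + 400\right) + 0 = 391 + 0 = 391$)
$D{\left(L \right)} = 9 - \frac{37}{L}$
$\left(X + \left(9 + \left(-3 - 11\right) 3\right)\right) D{\left(-31 \right)} = \left(391 + \left(9 + \left(-3 - 11\right) 3\right)\right) \left(9 - \frac{37}{-31}\right) = \left(391 + \left(9 + \left(-3 - 11\right) 3\right)\right) \left(9 - - \frac{37}{31}\right) = \left(391 + \left(9 - 42\right)\right) \left(9 + \frac{37}{31}\right) = \left(391 + \left(9 - 42\right)\right) \frac{316}{31} = \left(391 - 33\right) \frac{316}{31} = 358 \cdot \frac{316}{31} = \frac{113128}{31}$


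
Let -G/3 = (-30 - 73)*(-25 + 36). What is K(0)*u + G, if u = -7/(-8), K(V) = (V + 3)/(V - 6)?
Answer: 54377/16 ≈ 3398.6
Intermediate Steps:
K(V) = (3 + V)/(-6 + V)
u = 7/8 (u = -7*(-⅛) = 7/8 ≈ 0.87500)
G = 3399 (G = -3*(-30 - 73)*(-25 + 36) = -(-309)*11 = -3*(-1133) = 3399)
K(0)*u + G = ((3 + 0)/(-6 + 0))*(7/8) + 3399 = (3/(-6))*(7/8) + 3399 = -⅙*3*(7/8) + 3399 = -½*7/8 + 3399 = -7/16 + 3399 = 54377/16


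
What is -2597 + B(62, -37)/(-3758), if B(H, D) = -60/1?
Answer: -4879733/1879 ≈ -2597.0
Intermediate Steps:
B(H, D) = -60 (B(H, D) = -60*1 = -60)
-2597 + B(62, -37)/(-3758) = -2597 - 60/(-3758) = -2597 - 60*(-1/3758) = -2597 + 30/1879 = -4879733/1879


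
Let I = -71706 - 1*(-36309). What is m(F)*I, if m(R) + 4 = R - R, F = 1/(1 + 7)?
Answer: 141588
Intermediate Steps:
F = 1/8 ≈ 0.12500
m(R) = -4 (m(R) = -4 + (R - R) = -4 + 0 = -4)
I = -35397 (I = -71706 + 36309 = -35397)
m(F)*I = -4*(-35397) = 141588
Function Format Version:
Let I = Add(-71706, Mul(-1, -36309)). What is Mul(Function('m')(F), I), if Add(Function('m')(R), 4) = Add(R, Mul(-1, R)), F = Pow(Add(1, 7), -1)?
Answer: 141588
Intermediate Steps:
F = Rational(1, 8) (F = Pow(8, -1) = Rational(1, 8) ≈ 0.12500)
Function('m')(R) = -4 (Function('m')(R) = Add(-4, Add(R, Mul(-1, R))) = Add(-4, 0) = -4)
I = -35397 (I = Add(-71706, 36309) = -35397)
Mul(Function('m')(F), I) = Mul(-4, -35397) = 141588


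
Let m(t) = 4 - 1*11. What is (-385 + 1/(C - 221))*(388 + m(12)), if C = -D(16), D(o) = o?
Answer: -11588242/79 ≈ -1.4669e+5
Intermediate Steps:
m(t) = -7 (m(t) = 4 - 11 = -7)
C = -16 (C = -1*16 = -16)
(-385 + 1/(C - 221))*(388 + m(12)) = (-385 + 1/(-16 - 221))*(388 - 7) = (-385 + 1/(-237))*381 = (-385 - 1/237)*381 = -91246/237*381 = -11588242/79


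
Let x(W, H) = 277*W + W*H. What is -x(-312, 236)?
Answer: 160056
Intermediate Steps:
x(W, H) = 277*W + H*W
-x(-312, 236) = -(-312)*(277 + 236) = -(-312)*513 = -1*(-160056) = 160056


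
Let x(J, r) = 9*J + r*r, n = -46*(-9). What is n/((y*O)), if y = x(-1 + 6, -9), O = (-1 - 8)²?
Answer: 23/567 ≈ 0.040564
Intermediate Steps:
n = 414
x(J, r) = r² + 9*J (x(J, r) = 9*J + r² = r² + 9*J)
O = 81 (O = (-9)² = 81)
y = 126 (y = (-9)² + 9*(-1 + 6) = 81 + 9*5 = 81 + 45 = 126)
n/((y*O)) = 414/((126*81)) = 414/10206 = 414*(1/10206) = 23/567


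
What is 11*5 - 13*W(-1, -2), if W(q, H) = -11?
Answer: 198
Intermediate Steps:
11*5 - 13*W(-1, -2) = 11*5 - 13*(-11) = 55 + 143 = 198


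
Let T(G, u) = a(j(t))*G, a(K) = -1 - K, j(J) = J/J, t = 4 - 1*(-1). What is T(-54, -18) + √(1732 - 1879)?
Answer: 108 + 7*I*√3 ≈ 108.0 + 12.124*I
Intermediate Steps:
t = 5 (t = 4 + 1 = 5)
j(J) = 1
T(G, u) = -2*G (T(G, u) = (-1 - 1*1)*G = (-1 - 1)*G = -2*G)
T(-54, -18) + √(1732 - 1879) = -2*(-54) + √(1732 - 1879) = 108 + √(-147) = 108 + 7*I*√3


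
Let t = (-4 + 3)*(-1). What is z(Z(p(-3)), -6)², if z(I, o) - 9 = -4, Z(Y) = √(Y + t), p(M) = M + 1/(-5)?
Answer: 25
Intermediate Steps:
t = 1 (t = -1*(-1) = 1)
p(M) = -⅕ + M (p(M) = M - ⅕ = -⅕ + M)
Z(Y) = √(1 + Y) (Z(Y) = √(Y + 1) = √(1 + Y))
z(I, o) = 5 (z(I, o) = 9 - 4 = 5)
z(Z(p(-3)), -6)² = 5² = 25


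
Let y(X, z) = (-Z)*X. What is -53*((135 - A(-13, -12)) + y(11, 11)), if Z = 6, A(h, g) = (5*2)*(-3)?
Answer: -5247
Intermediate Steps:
A(h, g) = -30 (A(h, g) = 10*(-3) = -30)
y(X, z) = -6*X (y(X, z) = (-1*6)*X = -6*X)
-53*((135 - A(-13, -12)) + y(11, 11)) = -53*((135 - 1*(-30)) - 6*11) = -53*((135 + 30) - 66) = -53*(165 - 66) = -53*99 = -5247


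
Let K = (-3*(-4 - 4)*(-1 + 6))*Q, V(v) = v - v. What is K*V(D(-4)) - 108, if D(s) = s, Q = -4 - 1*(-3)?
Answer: -108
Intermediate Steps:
Q = -1 (Q = -4 + 3 = -1)
V(v) = 0
K = -120 (K = -3*(-4 - 4)*(-1 + 6)*(-1) = -(-24)*5*(-1) = -3*(-40)*(-1) = 120*(-1) = -120)
K*V(D(-4)) - 108 = -120*0 - 108 = 0 - 108 = -108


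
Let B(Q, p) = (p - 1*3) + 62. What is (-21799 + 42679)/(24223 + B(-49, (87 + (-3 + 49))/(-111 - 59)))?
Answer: 3549600/4127807 ≈ 0.85992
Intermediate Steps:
B(Q, p) = 59 + p (B(Q, p) = (p - 3) + 62 = (-3 + p) + 62 = 59 + p)
(-21799 + 42679)/(24223 + B(-49, (87 + (-3 + 49))/(-111 - 59))) = (-21799 + 42679)/(24223 + (59 + (87 + (-3 + 49))/(-111 - 59))) = 20880/(24223 + (59 + (87 + 46)/(-170))) = 20880/(24223 + (59 + 133*(-1/170))) = 20880/(24223 + (59 - 133/170)) = 20880/(24223 + 9897/170) = 20880/(4127807/170) = 20880*(170/4127807) = 3549600/4127807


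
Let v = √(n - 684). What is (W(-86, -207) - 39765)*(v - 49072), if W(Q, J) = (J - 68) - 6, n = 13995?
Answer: 1965137312 - 120138*√1479 ≈ 1.9605e+9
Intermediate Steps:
v = 3*√1479 (v = √(13995 - 684) = √13311 = 3*√1479 ≈ 115.37)
W(Q, J) = -74 + J (W(Q, J) = (-68 + J) - 6 = -74 + J)
(W(-86, -207) - 39765)*(v - 49072) = ((-74 - 207) - 39765)*(3*√1479 - 49072) = (-281 - 39765)*(-49072 + 3*√1479) = -40046*(-49072 + 3*√1479) = 1965137312 - 120138*√1479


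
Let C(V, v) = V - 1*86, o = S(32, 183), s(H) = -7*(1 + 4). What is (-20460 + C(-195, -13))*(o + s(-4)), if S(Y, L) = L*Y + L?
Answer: -124528964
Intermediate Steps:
s(H) = -35 (s(H) = -7*5 = -35)
S(Y, L) = L + L*Y
o = 6039 (o = 183*(1 + 32) = 183*33 = 6039)
C(V, v) = -86 + V (C(V, v) = V - 86 = -86 + V)
(-20460 + C(-195, -13))*(o + s(-4)) = (-20460 + (-86 - 195))*(6039 - 35) = (-20460 - 281)*6004 = -20741*6004 = -124528964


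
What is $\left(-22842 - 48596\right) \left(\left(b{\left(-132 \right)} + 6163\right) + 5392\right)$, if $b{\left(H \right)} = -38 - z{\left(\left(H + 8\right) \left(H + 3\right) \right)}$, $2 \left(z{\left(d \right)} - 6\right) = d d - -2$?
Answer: $9138670288124$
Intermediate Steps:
$z{\left(d \right)} = 7 + \frac{d^{2}}{2}$ ($z{\left(d \right)} = 6 + \frac{d d - -2}{2} = 6 + \frac{d^{2} + 2}{2} = 6 + \frac{2 + d^{2}}{2} = 6 + \left(1 + \frac{d^{2}}{2}\right) = 7 + \frac{d^{2}}{2}$)
$b{\left(H \right)} = -45 - \frac{\left(3 + H\right)^{2} \left(8 + H\right)^{2}}{2}$ ($b{\left(H \right)} = -38 - \left(7 + \frac{\left(\left(H + 8\right) \left(H + 3\right)\right)^{2}}{2}\right) = -38 - \left(7 + \frac{\left(\left(8 + H\right) \left(3 + H\right)\right)^{2}}{2}\right) = -38 - \left(7 + \frac{\left(\left(3 + H\right) \left(8 + H\right)\right)^{2}}{2}\right) = -38 - \left(7 + \frac{\left(3 + H\right)^{2} \left(8 + H\right)^{2}}{2}\right) = -45 - \frac{\left(3 + H\right)^{2} \left(8 + H\right)^{2}}{2}$)
$\left(-22842 - 48596\right) \left(\left(b{\left(-132 \right)} + 6163\right) + 5392\right) = \left(-22842 - 48596\right) \left(\left(\left(-45 - \frac{\left(24 + \left(-132\right)^{2} + 11 \left(-132\right)\right)^{2}}{2}\right) + 6163\right) + 5392\right) = - 71438 \left(\left(\left(-45 - \frac{\left(24 + 17424 - 1452\right)^{2}}{2}\right) + 6163\right) + 5392\right) = - 71438 \left(\left(\left(-45 - \frac{15996^{2}}{2}\right) + 6163\right) + 5392\right) = - 71438 \left(\left(\left(-45 - 127936008\right) + 6163\right) + 5392\right) = - 71438 \left(\left(-127936053 + 6163\right) + 5392\right) = - 71438 \left(-127929890 + 5392\right) = \left(-71438\right) \left(-127924498\right) = 9138670288124$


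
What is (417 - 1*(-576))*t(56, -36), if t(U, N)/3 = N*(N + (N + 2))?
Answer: 7507080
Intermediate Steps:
t(U, N) = 3*N*(2 + 2*N) (t(U, N) = 3*(N*(N + (N + 2))) = 3*(N*(N + (2 + N))) = 3*(N*(2 + 2*N)) = 3*N*(2 + 2*N))
(417 - 1*(-576))*t(56, -36) = (417 - 1*(-576))*(6*(-36)*(1 - 36)) = (417 + 576)*(6*(-36)*(-35)) = 993*7560 = 7507080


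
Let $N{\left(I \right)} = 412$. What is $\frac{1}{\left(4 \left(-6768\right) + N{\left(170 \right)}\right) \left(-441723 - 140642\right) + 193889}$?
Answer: $\frac{1}{15526044789} \approx 6.4408 \cdot 10^{-11}$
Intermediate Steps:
$\frac{1}{\left(4 \left(-6768\right) + N{\left(170 \right)}\right) \left(-441723 - 140642\right) + 193889} = \frac{1}{\left(4 \left(-6768\right) + 412\right) \left(-441723 - 140642\right) + 193889} = \frac{1}{\left(-27072 + 412\right) \left(-582365\right) + 193889} = \frac{1}{\left(-26660\right) \left(-582365\right) + 193889} = \frac{1}{15525850900 + 193889} = \frac{1}{15526044789}$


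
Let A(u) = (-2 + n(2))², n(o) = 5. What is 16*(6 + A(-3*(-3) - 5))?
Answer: 240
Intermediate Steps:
A(u) = 9 (A(u) = (-2 + 5)² = 3² = 9)
16*(6 + A(-3*(-3) - 5)) = 16*(6 + 9) = 16*15 = 240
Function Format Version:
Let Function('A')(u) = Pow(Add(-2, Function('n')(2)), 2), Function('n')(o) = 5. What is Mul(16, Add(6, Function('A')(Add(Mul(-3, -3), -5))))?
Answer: 240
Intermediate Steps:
Function('A')(u) = 9 (Function('A')(u) = Pow(Add(-2, 5), 2) = Pow(3, 2) = 9)
Mul(16, Add(6, Function('A')(Add(Mul(-3, -3), -5)))) = Mul(16, Add(6, 9)) = Mul(16, 15) = 240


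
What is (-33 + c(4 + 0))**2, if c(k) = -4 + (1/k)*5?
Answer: 20449/16 ≈ 1278.1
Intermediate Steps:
c(k) = -4 + 5/k
(-33 + c(4 + 0))**2 = (-33 + (-4 + 5/(4 + 0)))**2 = (-33 + (-4 + 5/4))**2 = (-33 - 11/4)**2 = (-143/4)**2 = 20449/16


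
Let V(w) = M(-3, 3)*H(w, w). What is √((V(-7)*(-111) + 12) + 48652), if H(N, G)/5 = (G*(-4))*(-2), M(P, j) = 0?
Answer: 2*√12166 ≈ 220.60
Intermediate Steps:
H(N, G) = 40*G (H(N, G) = 5*((G*(-4))*(-2)) = 5*(-4*G*(-2)) = 5*(8*G) = 40*G)
V(w) = 0 (V(w) = 0*(40*w) = 0)
√((V(-7)*(-111) + 12) + 48652) = √((0*(-111) + 12) + 48652) = √((0 + 12) + 48652) = √(12 + 48652) = √48664 = 2*√12166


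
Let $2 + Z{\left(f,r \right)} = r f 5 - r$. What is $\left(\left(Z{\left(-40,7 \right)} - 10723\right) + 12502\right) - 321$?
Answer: $49$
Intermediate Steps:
$Z{\left(f,r \right)} = -2 - r + 5 f r$ ($Z{\left(f,r \right)} = -2 - \left(r - r f 5\right) = -2 - \left(r - f r 5\right) = -2 + \left(5 f r - r\right) = -2 + \left(- r + 5 f r\right) = -2 - r + 5 f r$)
$\left(\left(Z{\left(-40,7 \right)} - 10723\right) + 12502\right) - 321 = \left(\left(\left(-2 - 7 + 5 \left(-40\right) 7\right) - 10723\right) + 12502\right) - 321 = \left(\left(\left(-2 - 7 - 1400\right) - 10723\right) + 12502\right) - 321 = \left(\left(-1409 - 10723\right) + 12502\right) - 321 = \left(-12132 + 12502\right) - 321 = 370 - 321 = 49$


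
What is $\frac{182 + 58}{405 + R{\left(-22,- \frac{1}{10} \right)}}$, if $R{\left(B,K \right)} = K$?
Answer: $\frac{2400}{4049} \approx 0.59274$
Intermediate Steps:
$\frac{182 + 58}{405 + R{\left(-22,- \frac{1}{10} \right)}} = \frac{182 + 58}{405 - \frac{1}{10}} = \frac{240}{405 - \frac{1}{10}} = \frac{240}{\frac{4049}{10}} = 240 \cdot \frac{10}{4049} = \frac{2400}{4049}$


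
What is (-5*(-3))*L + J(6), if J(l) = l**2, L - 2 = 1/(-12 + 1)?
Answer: 711/11 ≈ 64.636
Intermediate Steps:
L = 21/11 (L = 2 + 1/(-12 + 1) = 2 + 1/(-11) = 2 - 1/11 = 21/11 ≈ 1.9091)
(-5*(-3))*L + J(6) = -5*(-3)*(21/11) + 6**2 = 15*(21/11) + 36 = 315/11 + 36 = 711/11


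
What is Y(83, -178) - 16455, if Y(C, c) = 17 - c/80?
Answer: -657431/40 ≈ -16436.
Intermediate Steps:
Y(C, c) = 17 - c/80
Y(83, -178) - 16455 = (17 - 1/80*(-178)) - 16455 = (17 + 89/40) - 16455 = 769/40 - 16455 = -657431/40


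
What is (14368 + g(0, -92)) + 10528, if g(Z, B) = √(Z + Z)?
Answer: 24896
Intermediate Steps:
g(Z, B) = √2*√Z (g(Z, B) = √(2*Z) = √2*√Z)
(14368 + g(0, -92)) + 10528 = (14368 + √2*√0) + 10528 = (14368 + √2*0) + 10528 = (14368 + 0) + 10528 = 14368 + 10528 = 24896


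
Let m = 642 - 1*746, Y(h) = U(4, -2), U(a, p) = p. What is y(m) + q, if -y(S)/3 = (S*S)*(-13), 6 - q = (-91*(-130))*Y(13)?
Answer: 445490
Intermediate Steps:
Y(h) = -2
q = 23666 (q = 6 - (-91*(-130))*(-2) = 6 - 11830*(-2) = 6 - 1*(-23660) = 6 + 23660 = 23666)
m = -104 (m = 642 - 746 = -104)
y(S) = 39*S² (y(S) = -3*S*S*(-13) = -3*S²*(-13) = -(-39)*S² = 39*S²)
y(m) + q = 39*(-104)² + 23666 = 39*10816 + 23666 = 421824 + 23666 = 445490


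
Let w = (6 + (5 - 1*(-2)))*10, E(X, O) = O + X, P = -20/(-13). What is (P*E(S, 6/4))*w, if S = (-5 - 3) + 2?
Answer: -900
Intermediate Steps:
S = -6 (S = -8 + 2 = -6)
P = 20/13 (P = -20*(-1/13) = 20/13 ≈ 1.5385)
w = 130 (w = (6 + (5 + 2))*10 = (6 + 7)*10 = 13*10 = 130)
(P*E(S, 6/4))*w = (20*(6/4 - 6)/13)*130 = (20*(6*(¼) - 6)/13)*130 = (20*(3/2 - 6)/13)*130 = ((20/13)*(-9/2))*130 = -90/13*130 = -900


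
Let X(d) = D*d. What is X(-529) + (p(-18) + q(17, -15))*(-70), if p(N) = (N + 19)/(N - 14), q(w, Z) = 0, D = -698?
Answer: 5907907/16 ≈ 3.6924e+5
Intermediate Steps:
X(d) = -698*d
p(N) = (19 + N)/(-14 + N)
X(-529) + (p(-18) + q(17, -15))*(-70) = -698*(-529) + ((19 - 18)/(-14 - 18) + 0)*(-70) = 369242 + (1/(-32) + 0)*(-70) = 369242 + (-1/32*1 + 0)*(-70) = 369242 + (-1/32 + 0)*(-70) = 369242 - 1/32*(-70) = 369242 + 35/16 = 5907907/16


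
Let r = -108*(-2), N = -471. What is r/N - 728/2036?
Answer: -65222/79913 ≈ -0.81616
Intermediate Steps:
r = 216
r/N - 728/2036 = 216/(-471) - 728/2036 = 216*(-1/471) - 728*1/2036 = -72/157 - 182/509 = -65222/79913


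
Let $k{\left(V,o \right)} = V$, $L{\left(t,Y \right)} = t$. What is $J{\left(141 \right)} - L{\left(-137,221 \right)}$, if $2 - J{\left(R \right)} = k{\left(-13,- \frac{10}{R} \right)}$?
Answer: $152$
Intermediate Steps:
$J{\left(R \right)} = 15$ ($J{\left(R \right)} = 2 - -13 = 2 + 13 = 15$)
$J{\left(141 \right)} - L{\left(-137,221 \right)} = 15 - -137 = 15 + 137 = 152$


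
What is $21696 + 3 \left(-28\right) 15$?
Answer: $20436$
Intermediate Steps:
$21696 + 3 \left(-28\right) 15 = 21696 - 1260 = 20436$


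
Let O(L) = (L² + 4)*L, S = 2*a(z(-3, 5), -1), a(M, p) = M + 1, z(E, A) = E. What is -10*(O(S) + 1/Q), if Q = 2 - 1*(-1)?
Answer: 2390/3 ≈ 796.67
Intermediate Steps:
a(M, p) = 1 + M
S = -4 (S = 2*(1 - 3) = 2*(-2) = -4)
O(L) = L*(4 + L²) (O(L) = (4 + L²)*L = L*(4 + L²))
Q = 3 (Q = 2 + 1 = 3)
-10*(O(S) + 1/Q) = -10*(-4*(4 + (-4)²) + 1/3) = -10*(-4*(4 + 16) + ⅓) = -10*(-4*20 + ⅓) = -10*(-80 + ⅓) = -10*(-239/3) = 2390/3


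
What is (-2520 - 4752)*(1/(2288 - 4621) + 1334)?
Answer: -22632071112/2333 ≈ -9.7008e+6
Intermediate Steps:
(-2520 - 4752)*(1/(2288 - 4621) + 1334) = -7272*(1/(-2333) + 1334) = -7272*(-1/2333 + 1334) = -7272*3112221/2333 = -22632071112/2333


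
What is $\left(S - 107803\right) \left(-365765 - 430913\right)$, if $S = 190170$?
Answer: $-65619976826$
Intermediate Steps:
$\left(S - 107803\right) \left(-365765 - 430913\right) = \left(190170 - 107803\right) \left(-365765 - 430913\right) = 82367 \left(-796678\right) = -65619976826$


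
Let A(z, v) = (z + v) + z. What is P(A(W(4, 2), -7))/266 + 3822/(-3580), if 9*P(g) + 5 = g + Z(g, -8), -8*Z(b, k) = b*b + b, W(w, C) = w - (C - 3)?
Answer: -654457/612180 ≈ -1.0691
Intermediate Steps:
W(w, C) = 3 + w - C (W(w, C) = w - (-3 + C) = w + (3 - C) = 3 + w - C)
Z(b, k) = -b/8 - b**2/8 (Z(b, k) = -(b*b + b)/8 = -(b**2 + b)/8 = -(b + b**2)/8 = -b/8 - b**2/8)
A(z, v) = v + 2*z (A(z, v) = (v + z) + z = v + 2*z)
P(g) = -5/9 + g/9 - g*(1 + g)/72 (P(g) = -5/9 + (g - g*(1 + g)/8)/9 = -5/9 + (g/9 - g*(1 + g)/72) = -5/9 + g/9 - g*(1 + g)/72)
P(A(W(4, 2), -7))/266 + 3822/(-3580) = (-5/9 - (-7 + 2*(3 + 4 - 1*2))**2/72 + 7*(-7 + 2*(3 + 4 - 1*2))/72)/266 + 3822/(-3580) = (-5/9 - (-7 + 2*(3 + 4 - 2))**2/72 + 7*(-7 + 2*(3 + 4 - 2))/72)*(1/266) + 3822*(-1/3580) = (-5/9 - (-7 + 2*5)**2/72 + 7*(-7 + 2*5)/72)*(1/266) - 1911/1790 = (-5/9 - (-7 + 10)**2/72 + 7*(-7 + 10)/72)*(1/266) - 1911/1790 = (-5/9 - 1/72*3**2 + (7/72)*3)*(1/266) - 1911/1790 = (-5/9 - 1/72*9 + 7/24)*(1/266) - 1911/1790 = (-5/9 - 1/8 + 7/24)*(1/266) - 1911/1790 = -7/18*1/266 - 1911/1790 = -1/684 - 1911/1790 = -654457/612180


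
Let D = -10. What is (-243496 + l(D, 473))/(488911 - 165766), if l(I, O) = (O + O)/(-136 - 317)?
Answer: -110304634/146384685 ≈ -0.75353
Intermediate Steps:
l(I, O) = -2*O/453 (l(I, O) = (2*O)/(-453) = (2*O)*(-1/453) = -2*O/453)
(-243496 + l(D, 473))/(488911 - 165766) = (-243496 - 2/453*473)/(488911 - 165766) = (-243496 - 946/453)/323145 = -110304634/453*1/323145 = -110304634/146384685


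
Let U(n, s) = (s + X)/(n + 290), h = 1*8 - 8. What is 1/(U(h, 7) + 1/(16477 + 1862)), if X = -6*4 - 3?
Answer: -531831/36649 ≈ -14.511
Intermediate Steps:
X = -27 (X = -24 - 3 = -27)
h = 0 (h = 8 - 8 = 0)
U(n, s) = (-27 + s)/(290 + n) (U(n, s) = (s - 27)/(n + 290) = (-27 + s)/(290 + n))
1/(U(h, 7) + 1/(16477 + 1862)) = 1/((-27 + 7)/(290 + 0) + 1/(16477 + 1862)) = 1/(-20/290 + 1/18339) = 1/((1/290)*(-20) + 1/18339) = 1/(-2/29 + 1/18339) = 1/(-36649/531831) = -531831/36649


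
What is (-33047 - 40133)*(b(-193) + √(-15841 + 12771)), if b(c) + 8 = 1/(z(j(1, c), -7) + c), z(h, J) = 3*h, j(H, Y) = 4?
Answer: 106037820/181 - 73180*I*√3070 ≈ 5.8584e+5 - 4.0547e+6*I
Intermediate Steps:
b(c) = -8 + 1/(12 + c) (b(c) = -8 + 1/(3*4 + c) = -8 + 1/(12 + c))
(-33047 - 40133)*(b(-193) + √(-15841 + 12771)) = (-33047 - 40133)*((-95 - 8*(-193))/(12 - 193) + √(-15841 + 12771)) = -73180*((-95 + 1544)/(-181) + √(-3070)) = -73180*(-1/181*1449 + I*√3070) = -73180*(-1449/181 + I*√3070) = 106037820/181 - 73180*I*√3070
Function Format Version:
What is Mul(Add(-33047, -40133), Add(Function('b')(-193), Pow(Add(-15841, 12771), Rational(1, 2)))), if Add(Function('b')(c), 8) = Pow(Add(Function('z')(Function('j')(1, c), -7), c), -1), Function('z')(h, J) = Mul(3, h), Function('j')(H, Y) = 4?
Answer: Add(Rational(106037820, 181), Mul(-73180, I, Pow(3070, Rational(1, 2)))) ≈ Add(5.8584e+5, Mul(-4.0547e+6, I))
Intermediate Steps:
Function('b')(c) = Add(-8, Pow(Add(12, c), -1)) (Function('b')(c) = Add(-8, Pow(Add(Mul(3, 4), c), -1)) = Add(-8, Pow(Add(12, c), -1)))
Mul(Add(-33047, -40133), Add(Function('b')(-193), Pow(Add(-15841, 12771), Rational(1, 2)))) = Mul(Add(-33047, -40133), Add(Mul(Pow(Add(12, -193), -1), Add(-95, Mul(-8, -193))), Pow(Add(-15841, 12771), Rational(1, 2)))) = Mul(-73180, Add(Mul(Pow(-181, -1), Add(-95, 1544)), Pow(-3070, Rational(1, 2)))) = Mul(-73180, Add(Mul(Rational(-1, 181), 1449), Mul(I, Pow(3070, Rational(1, 2))))) = Mul(-73180, Add(Rational(-1449, 181), Mul(I, Pow(3070, Rational(1, 2))))) = Add(Rational(106037820, 181), Mul(-73180, I, Pow(3070, Rational(1, 2))))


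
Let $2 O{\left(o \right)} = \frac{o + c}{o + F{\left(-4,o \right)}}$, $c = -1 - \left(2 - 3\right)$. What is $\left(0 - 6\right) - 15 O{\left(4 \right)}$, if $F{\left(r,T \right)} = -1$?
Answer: $-16$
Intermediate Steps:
$c = 0$ ($c = -1 - \left(2 - 3\right) = -1 - -1 = -1 + 1 = 0$)
$O{\left(o \right)} = \frac{o}{2 \left(-1 + o\right)}$ ($O{\left(o \right)} = \frac{\left(o + 0\right) \frac{1}{o - 1}}{2} = \frac{o \frac{1}{-1 + o}}{2} = \frac{o}{2 \left(-1 + o\right)}$)
$\left(0 - 6\right) - 15 O{\left(4 \right)} = \left(0 - 6\right) - 15 \cdot \frac{1}{2} \cdot 4 \frac{1}{-1 + 4} = \left(0 - 6\right) - 15 \cdot \frac{1}{2} \cdot 4 \cdot \frac{1}{3} = -6 - 15 \cdot \frac{1}{2} \cdot 4 \cdot \frac{1}{3} = -6 - 10 = -16$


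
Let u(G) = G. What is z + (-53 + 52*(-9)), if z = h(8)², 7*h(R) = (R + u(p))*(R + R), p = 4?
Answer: 11335/49 ≈ 231.33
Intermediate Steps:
h(R) = 2*R*(4 + R)/7 (h(R) = ((R + 4)*(R + R))/7 = ((4 + R)*(2*R))/7 = (2*R*(4 + R))/7 = 2*R*(4 + R)/7)
z = 36864/49 (z = ((2/7)*8*(4 + 8))² = ((2/7)*8*12)² = (192/7)² = 36864/49 ≈ 752.33)
z + (-53 + 52*(-9)) = 36864/49 + (-53 + 52*(-9)) = 36864/49 + (-53 - 468) = 36864/49 - 521 = 11335/49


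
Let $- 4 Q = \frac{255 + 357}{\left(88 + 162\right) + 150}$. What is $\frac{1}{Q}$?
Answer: $- \frac{400}{153} \approx -2.6144$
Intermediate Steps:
$Q = - \frac{153}{400}$ ($Q = - \frac{\left(255 + 357\right) \frac{1}{\left(88 + 162\right) + 150}}{4} = - \frac{612 \frac{1}{250 + 150}}{4} = - \frac{612 \cdot \frac{1}{400}}{4} = \left(- \frac{1}{4}\right) \frac{153}{100} = - \frac{153}{400} \approx -0.3825$)
$\frac{1}{Q} = \frac{1}{- \frac{153}{400}} = - \frac{400}{153}$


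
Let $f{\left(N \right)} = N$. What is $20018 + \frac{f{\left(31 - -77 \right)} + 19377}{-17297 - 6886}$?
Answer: $\frac{53786201}{2687} \approx 20017.0$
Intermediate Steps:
$20018 + \frac{f{\left(31 - -77 \right)} + 19377}{-17297 - 6886} = 20018 + \frac{\left(31 - -77\right) + 19377}{-17297 - 6886} = 20018 + \frac{\left(31 + 77\right) + 19377}{-24183} = 20018 + \left(108 + 19377\right) \left(- \frac{1}{24183}\right) = 20018 + 19485 \left(- \frac{1}{24183}\right) = 20018 - \frac{2165}{2687} = \frac{53786201}{2687}$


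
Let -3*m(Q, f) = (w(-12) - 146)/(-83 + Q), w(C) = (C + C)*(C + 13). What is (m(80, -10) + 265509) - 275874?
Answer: -93455/9 ≈ -10384.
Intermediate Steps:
w(C) = 2*C*(13 + C) (w(C) = (2*C)*(13 + C) = 2*C*(13 + C))
m(Q, f) = 170/(3*(-83 + Q)) (m(Q, f) = -(2*(-12)*(13 - 12) - 146)/(3*(-83 + Q)) = -(2*(-12)*1 - 146)/(3*(-83 + Q)) = -(-24 - 146)/(3*(-83 + Q)) = -(-170)/(3*(-83 + Q)) = 170/(3*(-83 + Q)))
(m(80, -10) + 265509) - 275874 = (170/(3*(-83 + 80)) + 265509) - 275874 = ((170/3)/(-3) + 265509) - 275874 = ((170/3)*(-⅓) + 265509) - 275874 = (-170/9 + 265509) - 275874 = 2389411/9 - 275874 = -93455/9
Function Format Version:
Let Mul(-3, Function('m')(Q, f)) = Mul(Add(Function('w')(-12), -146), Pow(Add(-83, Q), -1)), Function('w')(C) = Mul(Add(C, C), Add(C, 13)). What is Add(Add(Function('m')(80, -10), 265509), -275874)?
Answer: Rational(-93455, 9) ≈ -10384.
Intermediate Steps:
Function('w')(C) = Mul(2, C, Add(13, C)) (Function('w')(C) = Mul(Mul(2, C), Add(13, C)) = Mul(2, C, Add(13, C)))
Function('m')(Q, f) = Mul(Rational(170, 3), Pow(Add(-83, Q), -1)) (Function('m')(Q, f) = Mul(Rational(-1, 3), Mul(Add(Mul(2, -12, Add(13, -12)), -146), Pow(Add(-83, Q), -1))) = Mul(Rational(-1, 3), Mul(Add(Mul(2, -12, 1), -146), Pow(Add(-83, Q), -1))) = Mul(Rational(-1, 3), Mul(Add(-24, -146), Pow(Add(-83, Q), -1))) = Mul(Rational(-1, 3), Mul(-170, Pow(Add(-83, Q), -1))) = Mul(Rational(170, 3), Pow(Add(-83, Q), -1)))
Add(Add(Function('m')(80, -10), 265509), -275874) = Add(Add(Mul(Rational(170, 3), Pow(Add(-83, 80), -1)), 265509), -275874) = Add(Add(Mul(Rational(170, 3), Pow(-3, -1)), 265509), -275874) = Add(Add(Mul(Rational(170, 3), Rational(-1, 3)), 265509), -275874) = Add(Add(Rational(-170, 9), 265509), -275874) = Add(Rational(2389411, 9), -275874) = Rational(-93455, 9)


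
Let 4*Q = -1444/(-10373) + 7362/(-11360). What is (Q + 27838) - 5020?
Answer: 5377592128987/235674560 ≈ 22818.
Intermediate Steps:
Q = -29981093/235674560 (Q = (-1444/(-10373) + 7362/(-11360))/4 = (-1444*(-1/10373) + 7362*(-1/11360))/4 = (1444/10373 - 3681/5680)/4 = (¼)*(-29981093/58918640) = -29981093/235674560 ≈ -0.12721)
(Q + 27838) - 5020 = (-29981093/235674560 + 27838) - 5020 = 6560678420187/235674560 - 5020 = 5377592128987/235674560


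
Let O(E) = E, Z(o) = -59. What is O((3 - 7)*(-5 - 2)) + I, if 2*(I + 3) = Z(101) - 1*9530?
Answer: -9539/2 ≈ -4769.5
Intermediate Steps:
I = -9595/2 (I = -3 + (-59 - 1*9530)/2 = -3 + (-59 - 9530)/2 = -3 + (½)*(-9589) = -3 - 9589/2 = -9595/2 ≈ -4797.5)
O((3 - 7)*(-5 - 2)) + I = (3 - 7)*(-5 - 2) - 9595/2 = -4*(-7) - 9595/2 = 28 - 9595/2 = -9539/2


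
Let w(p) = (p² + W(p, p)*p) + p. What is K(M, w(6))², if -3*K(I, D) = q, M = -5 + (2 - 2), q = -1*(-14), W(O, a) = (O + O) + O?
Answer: 196/9 ≈ 21.778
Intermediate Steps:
W(O, a) = 3*O (W(O, a) = 2*O + O = 3*O)
w(p) = p + 4*p² (w(p) = (p² + (3*p)*p) + p = (p² + 3*p²) + p = 4*p² + p = p + 4*p²)
q = 14
M = -5 (M = -5 + 0 = -5)
K(I, D) = -14/3 (K(I, D) = -⅓*14 = -14/3)
K(M, w(6))² = (-14/3)² = 196/9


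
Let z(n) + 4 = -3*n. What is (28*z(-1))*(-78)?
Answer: 2184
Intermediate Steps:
z(n) = -4 - 3*n
(28*z(-1))*(-78) = (28*(-4 - 3*(-1)))*(-78) = (28*(-4 + 3))*(-78) = (28*(-1))*(-78) = -28*(-78) = 2184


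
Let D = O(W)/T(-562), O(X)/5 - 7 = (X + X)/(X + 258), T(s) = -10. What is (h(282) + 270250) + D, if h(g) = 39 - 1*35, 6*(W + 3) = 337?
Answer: 1009114729/3734 ≈ 2.7025e+5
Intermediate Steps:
W = 319/6 (W = -3 + (⅙)*337 = -3 + 337/6 = 319/6 ≈ 53.167)
O(X) = 35 + 10*X/(258 + X) (O(X) = 35 + 5*((X + X)/(X + 258)) = 35 + 5*((2*X)/(258 + X)) = 35 + 5*(2*X/(258 + X)) = 35 + 10*X/(258 + X))
h(g) = 4 (h(g) = 39 - 35 = 4)
D = -13707/3734 (D = (15*(602 + 3*(319/6))/(258 + 319/6))/(-10) = (15*(602 + 319/2)/(1867/6))*(-⅒) = (15*(6/1867)*(1523/2))*(-⅒) = (68535/1867)*(-⅒) = -13707/3734 ≈ -3.6709)
(h(282) + 270250) + D = (4 + 270250) - 13707/3734 = 270254 - 13707/3734 = 1009114729/3734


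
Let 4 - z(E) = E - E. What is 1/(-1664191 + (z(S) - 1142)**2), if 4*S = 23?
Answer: -1/369147 ≈ -2.7089e-6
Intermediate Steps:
S = 23/4 (S = (1/4)*23 = 23/4 ≈ 5.7500)
z(E) = 4 (z(E) = 4 - (E - E) = 4 - 1*0 = 4 + 0 = 4)
1/(-1664191 + (z(S) - 1142)**2) = 1/(-1664191 + (4 - 1142)**2) = 1/(-1664191 + (-1138)**2) = 1/(-1664191 + 1295044) = 1/(-369147) = -1/369147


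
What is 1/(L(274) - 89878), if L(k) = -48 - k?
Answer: -1/90200 ≈ -1.1086e-5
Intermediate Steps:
1/(L(274) - 89878) = 1/((-48 - 1*274) - 89878) = 1/((-48 - 274) - 89878) = 1/(-322 - 89878) = 1/(-90200) = -1/90200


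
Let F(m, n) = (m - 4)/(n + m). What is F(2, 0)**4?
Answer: 1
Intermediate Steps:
F(m, n) = (-4 + m)/(m + n)
F(2, 0)**4 = ((-4 + 2)/(2 + 0))**4 = (-2/2)**4 = ((1/2)*(-2))**4 = (-1)**4 = 1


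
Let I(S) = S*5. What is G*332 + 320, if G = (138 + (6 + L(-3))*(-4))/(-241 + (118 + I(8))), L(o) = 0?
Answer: -136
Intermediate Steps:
I(S) = 5*S
G = -114/83 (G = (138 + (6 + 0)*(-4))/(-241 + (118 + 5*8)) = (138 + 6*(-4))/(-241 + (118 + 40)) = (138 - 24)/(-241 + 158) = 114/(-83) = 114*(-1/83) = -114/83 ≈ -1.3735)
G*332 + 320 = -114/83*332 + 320 = -456 + 320 = -136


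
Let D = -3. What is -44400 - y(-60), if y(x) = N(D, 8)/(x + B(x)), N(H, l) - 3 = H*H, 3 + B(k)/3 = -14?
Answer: -1642796/37 ≈ -44400.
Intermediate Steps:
B(k) = -51 (B(k) = -9 + 3*(-14) = -9 - 42 = -51)
N(H, l) = 3 + H**2 (N(H, l) = 3 + H*H = 3 + H**2)
y(x) = 12/(-51 + x) (y(x) = (3 + (-3)**2)/(x - 51) = (3 + 9)/(-51 + x) = 12/(-51 + x))
-44400 - y(-60) = -44400 - 12/(-51 - 60) = -44400 - 12/(-111) = -44400 - 12*(-1)/111 = -44400 - 1*(-4/37) = -44400 + 4/37 = -1642796/37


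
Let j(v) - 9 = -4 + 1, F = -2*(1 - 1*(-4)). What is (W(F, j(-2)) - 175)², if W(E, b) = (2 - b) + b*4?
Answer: 24025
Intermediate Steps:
F = -10 (F = -2*(1 + 4) = -2*5 = -10)
j(v) = 6 (j(v) = 9 + (-4 + 1) = 9 - 3 = 6)
W(E, b) = 2 + 3*b (W(E, b) = (2 - b) + 4*b = 2 + 3*b)
(W(F, j(-2)) - 175)² = ((2 + 3*6) - 175)² = ((2 + 18) - 175)² = (20 - 175)² = (-155)² = 24025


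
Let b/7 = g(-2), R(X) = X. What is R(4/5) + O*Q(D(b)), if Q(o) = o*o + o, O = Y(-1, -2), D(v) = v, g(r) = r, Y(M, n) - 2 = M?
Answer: 914/5 ≈ 182.80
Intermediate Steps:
Y(M, n) = 2 + M
b = -14 (b = 7*(-2) = -14)
O = 1 (O = 2 - 1 = 1)
Q(o) = o + o² (Q(o) = o² + o = o + o²)
R(4/5) + O*Q(D(b)) = 4/5 + 1*(-14*(1 - 14)) = 4*(⅕) + 1*(-14*(-13)) = ⅘ + 1*182 = ⅘ + 182 = 914/5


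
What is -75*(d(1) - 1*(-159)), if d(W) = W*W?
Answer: -12000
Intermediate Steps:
d(W) = W²
-75*(d(1) - 1*(-159)) = -75*(1² - 1*(-159)) = -75*(1 + 159) = -75*160 = -12000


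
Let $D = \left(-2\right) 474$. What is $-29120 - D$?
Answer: $-28172$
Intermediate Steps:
$D = -948$
$-29120 - D = -29120 - -948 = -29120 + 948 = -28172$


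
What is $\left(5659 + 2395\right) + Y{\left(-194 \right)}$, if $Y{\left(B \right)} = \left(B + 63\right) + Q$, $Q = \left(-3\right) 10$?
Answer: $7893$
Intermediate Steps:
$Q = -30$
$Y{\left(B \right)} = 33 + B$ ($Y{\left(B \right)} = \left(B + 63\right) - 30 = \left(63 + B\right) - 30 = 33 + B$)
$\left(5659 + 2395\right) + Y{\left(-194 \right)} = \left(5659 + 2395\right) + \left(33 - 194\right) = 8054 - 161 = 7893$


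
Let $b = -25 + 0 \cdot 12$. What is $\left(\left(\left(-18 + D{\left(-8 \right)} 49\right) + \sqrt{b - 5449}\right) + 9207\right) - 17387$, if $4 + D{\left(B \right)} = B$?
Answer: $-8786 + i \sqrt{5474} \approx -8786.0 + 73.986 i$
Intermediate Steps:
$b = -25$ ($b = -25 + 0 = -25$)
$D{\left(B \right)} = -4 + B$
$\left(\left(\left(-18 + D{\left(-8 \right)} 49\right) + \sqrt{b - 5449}\right) + 9207\right) - 17387 = \left(\left(\left(-18 + \left(-4 - 8\right) 49\right) + \sqrt{-25 - 5449}\right) + 9207\right) - 17387 = \left(\left(\left(-18 - 588\right) + \sqrt{-5474}\right) + 9207\right) - 17387 = \left(\left(\left(-18 - 588\right) + i \sqrt{5474}\right) + 9207\right) - 17387 = \left(\left(-606 + i \sqrt{5474}\right) + 9207\right) - 17387 = \left(8601 + i \sqrt{5474}\right) - 17387 = -8786 + i \sqrt{5474}$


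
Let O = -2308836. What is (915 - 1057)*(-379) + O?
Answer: -2255018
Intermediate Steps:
(915 - 1057)*(-379) + O = (915 - 1057)*(-379) - 2308836 = -142*(-379) - 2308836 = 53818 - 2308836 = -2255018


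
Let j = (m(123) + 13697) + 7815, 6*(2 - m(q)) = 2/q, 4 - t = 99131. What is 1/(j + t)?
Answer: -369/28639198 ≈ -1.2884e-5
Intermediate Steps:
t = -99127 (t = 4 - 1*99131 = 4 - 99131 = -99127)
m(q) = 2 - 1/(3*q)
j = 7938665/369 (j = ((2 - ⅓/123) + 13697) + 7815 = ((2 - ⅓*1/123) + 13697) + 7815 = ((2 - 1/369) + 13697) + 7815 = (737/369 + 13697) + 7815 = 5054930/369 + 7815 = 7938665/369 ≈ 21514.)
1/(j + t) = 1/(7938665/369 - 99127) = 1/(-28639198/369) = -369/28639198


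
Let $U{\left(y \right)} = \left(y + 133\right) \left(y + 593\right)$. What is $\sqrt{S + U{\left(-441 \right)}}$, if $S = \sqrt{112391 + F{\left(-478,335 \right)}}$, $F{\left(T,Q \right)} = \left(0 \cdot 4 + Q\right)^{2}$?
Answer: $\sqrt{-46816 + 14 \sqrt{1146}} \approx 215.27 i$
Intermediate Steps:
$F{\left(T,Q \right)} = Q^{2}$ ($F{\left(T,Q \right)} = \left(0 + Q\right)^{2} = Q^{2}$)
$U{\left(y \right)} = \left(133 + y\right) \left(593 + y\right)$
$S = 14 \sqrt{1146}$ ($S = \sqrt{112391 + 335^{2}} = \sqrt{112391 + 112225} = \sqrt{224616} = 14 \sqrt{1146} \approx 473.94$)
$\sqrt{S + U{\left(-441 \right)}} = \sqrt{14 \sqrt{1146} + \left(78869 + \left(-441\right)^{2} + 726 \left(-441\right)\right)} = \sqrt{14 \sqrt{1146} + \left(78869 + 194481 - 320166\right)} = \sqrt{14 \sqrt{1146} - 46816} = \sqrt{-46816 + 14 \sqrt{1146}}$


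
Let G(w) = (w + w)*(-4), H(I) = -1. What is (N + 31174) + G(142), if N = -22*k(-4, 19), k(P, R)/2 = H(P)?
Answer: 30082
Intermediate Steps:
k(P, R) = -2 (k(P, R) = 2*(-1) = -2)
G(w) = -8*w (G(w) = (2*w)*(-4) = -8*w)
N = 44 (N = -22*(-2) = 44)
(N + 31174) + G(142) = (44 + 31174) - 8*142 = 31218 - 1136 = 30082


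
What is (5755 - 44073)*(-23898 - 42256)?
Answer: 2534888972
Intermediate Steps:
(5755 - 44073)*(-23898 - 42256) = -38318*(-66154) = 2534888972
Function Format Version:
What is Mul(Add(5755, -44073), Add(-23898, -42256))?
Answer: 2534888972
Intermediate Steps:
Mul(Add(5755, -44073), Add(-23898, -42256)) = Mul(-38318, -66154) = 2534888972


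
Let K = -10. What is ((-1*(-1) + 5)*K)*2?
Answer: -120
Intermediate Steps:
((-1*(-1) + 5)*K)*2 = ((-1*(-1) + 5)*(-10))*2 = ((1 + 5)*(-10))*2 = (6*(-10))*2 = -60*2 = -120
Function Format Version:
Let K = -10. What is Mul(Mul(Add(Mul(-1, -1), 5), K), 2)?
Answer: -120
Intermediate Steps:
Mul(Mul(Add(Mul(-1, -1), 5), K), 2) = Mul(Mul(Add(Mul(-1, -1), 5), -10), 2) = Mul(Mul(Add(1, 5), -10), 2) = Mul(Mul(6, -10), 2) = Mul(-60, 2) = -120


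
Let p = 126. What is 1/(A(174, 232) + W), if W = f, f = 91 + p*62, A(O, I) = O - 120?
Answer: 1/7957 ≈ 0.00012568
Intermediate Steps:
A(O, I) = -120 + O
f = 7903 (f = 91 + 126*62 = 91 + 7812 = 7903)
W = 7903
1/(A(174, 232) + W) = 1/((-120 + 174) + 7903) = 1/(54 + 7903) = 1/7957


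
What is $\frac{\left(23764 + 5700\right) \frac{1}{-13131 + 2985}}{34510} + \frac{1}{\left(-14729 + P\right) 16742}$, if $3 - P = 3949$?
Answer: $- \frac{5294523889}{62915625268650} \approx -8.4153 \cdot 10^{-5}$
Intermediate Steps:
$P = -3946$ ($P = 3 - 3949 = -3946$)
$\frac{\left(23764 + 5700\right) \frac{1}{-13131 + 2985}}{34510} + \frac{1}{\left(-14729 + P\right) 16742} = \frac{\left(23764 + 5700\right) \frac{1}{-13131 + 2985}}{34510} + \frac{1}{\left(-14729 - 3946\right) 16742} = \frac{29464}{-10146} \cdot \frac{1}{34510} + \frac{1}{-18675} \cdot \frac{1}{16742} = 29464 \left(- \frac{1}{10146}\right) \frac{1}{34510} - \frac{1}{312656850} = \left(- \frac{14732}{5073}\right) \frac{1}{34510} - \frac{1}{312656850} = - \frac{254}{3018435} - \frac{1}{312656850} = - \frac{5294523889}{62915625268650}$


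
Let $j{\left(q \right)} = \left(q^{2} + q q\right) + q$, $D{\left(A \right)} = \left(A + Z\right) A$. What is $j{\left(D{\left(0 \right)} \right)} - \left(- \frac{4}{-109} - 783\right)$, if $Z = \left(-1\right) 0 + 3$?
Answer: $\frac{85343}{109} \approx 782.96$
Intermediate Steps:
$Z = 3$ ($Z = 0 + 3 = 3$)
$D{\left(A \right)} = A \left(3 + A\right)$ ($D{\left(A \right)} = \left(A + 3\right) A = \left(3 + A\right) A = A \left(3 + A\right)$)
$j{\left(q \right)} = q + 2 q^{2}$ ($j{\left(q \right)} = \left(q^{2} + q^{2}\right) + q = 2 q^{2} + q = q + 2 q^{2}$)
$j{\left(D{\left(0 \right)} \right)} - \left(- \frac{4}{-109} - 783\right) = 0 \left(3 + 0\right) \left(1 + 2 \cdot 0 \left(3 + 0\right)\right) - \left(- \frac{4}{-109} - 783\right) = 0 \cdot 3 \left(1 + 2 \cdot 0 \cdot 3\right) - \left(\left(-4\right) \left(- \frac{1}{109}\right) - 783\right) = 0 \left(1 + 2 \cdot 0\right) - \left(\frac{4}{109} - 783\right) = 0 \left(1 + 0\right) - - \frac{85343}{109} = 0 \cdot 1 + \frac{85343}{109} = 0 + \frac{85343}{109} = \frac{85343}{109}$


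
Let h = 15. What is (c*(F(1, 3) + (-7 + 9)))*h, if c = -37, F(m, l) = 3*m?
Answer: -2775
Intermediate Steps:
(c*(F(1, 3) + (-7 + 9)))*h = -37*(3*1 + (-7 + 9))*15 = -37*(3 + 2)*15 = -37*5*15 = -185*15 = -2775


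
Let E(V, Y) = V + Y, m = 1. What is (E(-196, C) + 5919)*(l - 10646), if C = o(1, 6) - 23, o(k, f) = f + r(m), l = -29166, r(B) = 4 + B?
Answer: -227366332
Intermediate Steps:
o(k, f) = 5 + f (o(k, f) = f + (4 + 1) = f + 5 = 5 + f)
C = -12 (C = (5 + 6) - 23 = 11 - 23 = -12)
(E(-196, C) + 5919)*(l - 10646) = ((-196 - 12) + 5919)*(-29166 - 10646) = (-208 + 5919)*(-39812) = 5711*(-39812) = -227366332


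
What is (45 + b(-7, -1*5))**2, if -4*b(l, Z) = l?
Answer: 34969/16 ≈ 2185.6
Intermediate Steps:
b(l, Z) = -l/4
(45 + b(-7, -1*5))**2 = (45 - 1/4*(-7))**2 = (45 + 7/4)**2 = (187/4)**2 = 34969/16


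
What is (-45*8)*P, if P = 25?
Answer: -9000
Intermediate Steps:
(-45*8)*P = -45*8*25 = -360*25 = -9000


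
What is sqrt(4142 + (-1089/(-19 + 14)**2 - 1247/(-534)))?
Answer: sqrt(29234016366)/2670 ≈ 64.037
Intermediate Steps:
sqrt(4142 + (-1089/(-19 + 14)**2 - 1247/(-534))) = sqrt(4142 + (-1089/((-5)**2) - 1247*(-1/534))) = sqrt(4142 + (-1089/25 + 1247/534)) = sqrt(4142 - 550351/13350) = sqrt(54745349/13350) = sqrt(29234016366)/2670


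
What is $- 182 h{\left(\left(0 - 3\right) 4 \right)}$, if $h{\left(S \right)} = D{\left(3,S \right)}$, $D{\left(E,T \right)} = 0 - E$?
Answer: $546$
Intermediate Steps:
$D{\left(E,T \right)} = - E$
$h{\left(S \right)} = -3$ ($h{\left(S \right)} = \left(-1\right) 3 = -3$)
$- 182 h{\left(\left(0 - 3\right) 4 \right)} = \left(-182\right) \left(-3\right) = 546$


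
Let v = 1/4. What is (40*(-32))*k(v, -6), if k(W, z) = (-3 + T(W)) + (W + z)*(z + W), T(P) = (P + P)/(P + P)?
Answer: -39760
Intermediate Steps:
T(P) = 1 (T(P) = (2*P)/((2*P)) = (2*P)*(1/(2*P)) = 1)
v = 1/4 ≈ 0.25000
k(W, z) = -2 + (W + z)**2 (k(W, z) = (-3 + 1) + (W + z)*(z + W) = -2 + (W + z)*(W + z) = -2 + (W + z)**2)
(40*(-32))*k(v, -6) = (40*(-32))*(-2 + (1/4 - 6)**2) = -1280*(-2 + (-23/4)**2) = -1280*(-2 + 529/16) = -1280*497/16 = -39760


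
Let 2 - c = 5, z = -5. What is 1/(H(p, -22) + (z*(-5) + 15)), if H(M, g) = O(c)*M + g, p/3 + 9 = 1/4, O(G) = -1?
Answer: 4/177 ≈ 0.022599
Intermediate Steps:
c = -3 (c = 2 - 1*5 = 2 - 5 = -3)
p = -105/4 (p = -27 + 3/4 = -27 + 3*(¼) = -27 + ¾ = -105/4 ≈ -26.250)
H(M, g) = g - M (H(M, g) = -M + g = g - M)
1/(H(p, -22) + (z*(-5) + 15)) = 1/((-22 - 1*(-105/4)) + (-5*(-5) + 15)) = 1/((-22 + 105/4) + (25 + 15)) = 1/(17/4 + 40) = 1/(177/4) = 4/177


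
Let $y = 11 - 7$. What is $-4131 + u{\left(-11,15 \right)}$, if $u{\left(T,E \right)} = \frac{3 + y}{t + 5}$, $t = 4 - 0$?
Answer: $- \frac{37172}{9} \approx -4130.2$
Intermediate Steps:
$t = 4$ ($t = 4 + 0 = 4$)
$y = 4$
$u{\left(T,E \right)} = \frac{7}{9}$ ($u{\left(T,E \right)} = \frac{3 + 4}{4 + 5} = \frac{7}{9}$)
$-4131 + u{\left(-11,15 \right)} = -4131 + \frac{7}{9} = - \frac{37172}{9}$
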